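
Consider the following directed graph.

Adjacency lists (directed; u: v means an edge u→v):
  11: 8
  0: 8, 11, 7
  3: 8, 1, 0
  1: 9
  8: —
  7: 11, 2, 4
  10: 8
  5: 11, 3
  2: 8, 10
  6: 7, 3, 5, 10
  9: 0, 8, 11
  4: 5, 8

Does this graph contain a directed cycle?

DFS with white/gray/black marking, starting from 9:
9 gray
  0 gray
    8 gray
    8 black
    11 gray
      11→8: 8 black — skip
    11 black
    7 gray
      7→11: 11 black — skip
      2 gray
        2→8: 8 black — skip
        10 gray
          10→8: 8 black — skip
        10 black
      2 black
      4 gray
        5 gray
          5→11: 11 black — skip
          3 gray
            3→8: 8 black — skip
            1 gray
              1→9: 9 is gray → back edge
Back edge found, so a cycle exists: 9 → 0 → 7 → 4 → 5 → 3 → 1 → 9.

Yes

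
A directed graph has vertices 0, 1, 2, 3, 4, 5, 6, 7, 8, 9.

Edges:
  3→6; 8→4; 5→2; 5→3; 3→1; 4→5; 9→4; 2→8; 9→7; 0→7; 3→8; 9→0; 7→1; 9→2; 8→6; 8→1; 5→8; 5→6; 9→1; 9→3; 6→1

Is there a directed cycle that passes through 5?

Yes

5 is on a cycle iff 5 can reach itself via ≥1 edge.
5 → 8 → 4 → 5 — yes.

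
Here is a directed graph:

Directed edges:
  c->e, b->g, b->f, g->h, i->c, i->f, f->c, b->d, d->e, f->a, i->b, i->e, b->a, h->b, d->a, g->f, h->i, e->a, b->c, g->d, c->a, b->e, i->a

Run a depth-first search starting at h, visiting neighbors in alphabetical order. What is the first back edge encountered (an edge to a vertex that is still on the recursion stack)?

DFS from h (visiting neighbors in alphabetical order); mark gray on enter, black on exit:
h gray
  b gray
    a gray
    a black
    c gray
      c→a: a black — skip
      e gray
        e→a: a black — skip
      e black
    c black
    d gray
      d→a: a black — skip
      d→e: e black — skip
    d black
    b→e: e black — skip
    f gray
      f→a: a black — skip
      f→c: c black — skip
    f black
    g gray
      g→d: d black — skip
      g→f: f black — skip
      g→h: h is gray → back edge
First back edge: g → h.

g→h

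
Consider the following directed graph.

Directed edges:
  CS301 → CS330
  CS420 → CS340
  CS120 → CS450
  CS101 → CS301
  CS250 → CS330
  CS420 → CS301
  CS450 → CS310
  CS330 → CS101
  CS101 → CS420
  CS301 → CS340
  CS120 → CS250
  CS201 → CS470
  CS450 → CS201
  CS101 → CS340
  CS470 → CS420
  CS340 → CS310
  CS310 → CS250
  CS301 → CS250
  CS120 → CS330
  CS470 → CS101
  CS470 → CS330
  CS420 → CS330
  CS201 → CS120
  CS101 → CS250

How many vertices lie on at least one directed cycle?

10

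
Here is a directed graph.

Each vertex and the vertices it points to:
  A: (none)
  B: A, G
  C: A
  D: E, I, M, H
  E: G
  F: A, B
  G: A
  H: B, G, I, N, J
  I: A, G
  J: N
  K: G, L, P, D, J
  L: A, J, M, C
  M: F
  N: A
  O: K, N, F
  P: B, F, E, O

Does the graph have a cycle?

DFS with white/gray/black marking, starting from F:
F gray
  A gray
  A black
  B gray
    B→A: A black — skip
    G gray
      G→A: A black — skip
    G black
  B black
F black
C gray
  C→A: A black — skip
C black
D gray
  E gray
    E→G: G black — skip
  E black
  I gray
    I→A: A black — skip
    I→G: G black — skip
  I black
  M gray
    M→F: F black — skip
  M black
  H gray
    H→B: B black — skip
    H→G: G black — skip
    H→I: I black — skip
    N gray
      N→A: A black — skip
    N black
    J gray
      J→N: N black — skip
    J black
  H black
D black
K gray
  K→G: G black — skip
  L gray
    L→A: A black — skip
    L→J: J black — skip
    L→M: M black — skip
    L→C: C black — skip
  L black
  P gray
    P→B: B black — skip
    P→F: F black — skip
    P→E: E black — skip
    O gray
      O→K: K is gray → back edge
Back edge found, so a cycle exists: K → P → O → K.

Yes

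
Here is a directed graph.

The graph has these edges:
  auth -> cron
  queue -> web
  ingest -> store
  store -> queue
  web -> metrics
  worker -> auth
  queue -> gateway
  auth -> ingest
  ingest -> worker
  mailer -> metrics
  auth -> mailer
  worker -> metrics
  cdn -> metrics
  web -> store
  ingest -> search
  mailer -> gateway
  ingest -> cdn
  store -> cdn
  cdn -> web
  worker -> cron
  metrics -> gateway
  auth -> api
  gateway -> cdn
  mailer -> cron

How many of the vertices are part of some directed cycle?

A vertex is on a directed cycle iff it belongs to a strongly connected component of size ≥ 2 (or has a self-loop).
The vertices on cycles are {cdn, web, auth, queue, store, ingest, worker, gateway, metrics} — 9 in total.

9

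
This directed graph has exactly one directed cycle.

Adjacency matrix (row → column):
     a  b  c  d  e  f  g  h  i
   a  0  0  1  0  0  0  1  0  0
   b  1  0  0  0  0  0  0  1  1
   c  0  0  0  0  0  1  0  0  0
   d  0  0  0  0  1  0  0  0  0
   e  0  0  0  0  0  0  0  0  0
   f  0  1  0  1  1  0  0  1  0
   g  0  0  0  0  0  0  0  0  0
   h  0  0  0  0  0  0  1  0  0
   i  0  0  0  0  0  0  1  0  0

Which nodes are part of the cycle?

a, b, c, f

DFS with gray/black marking from f:
f gray
  d gray
    e gray
    e black
  d black
  b gray
    h gray
      g gray
      g black
    h black
    a gray
      a→g: g black — skip
      c gray
        c→f: f is gray → back edge
Back edge closes the cycle f → b → a → c → f; its vertices are {a, b, c, f}.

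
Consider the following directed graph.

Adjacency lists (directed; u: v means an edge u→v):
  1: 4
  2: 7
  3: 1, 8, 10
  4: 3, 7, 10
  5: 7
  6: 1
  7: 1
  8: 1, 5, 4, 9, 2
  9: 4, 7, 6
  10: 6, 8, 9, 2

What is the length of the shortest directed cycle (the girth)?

3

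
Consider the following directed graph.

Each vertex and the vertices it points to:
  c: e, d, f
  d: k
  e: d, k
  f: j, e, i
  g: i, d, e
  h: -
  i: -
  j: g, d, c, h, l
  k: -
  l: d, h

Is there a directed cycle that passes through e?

No

e lies on a cycle iff there is a path from e back to itself.
Exploring from e, it never reaches itself; equivalently, its strongly connected component is a singleton.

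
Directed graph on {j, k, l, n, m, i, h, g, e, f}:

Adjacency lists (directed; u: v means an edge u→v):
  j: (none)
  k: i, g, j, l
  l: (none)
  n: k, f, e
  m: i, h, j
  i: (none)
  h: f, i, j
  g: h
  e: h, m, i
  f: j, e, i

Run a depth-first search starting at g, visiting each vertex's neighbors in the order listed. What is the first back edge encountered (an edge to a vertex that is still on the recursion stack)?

DFS from g (visiting each vertex's neighbors in the order listed); mark gray on enter, black on exit:
g gray
  h gray
    f gray
      j gray
      j black
      e gray
        e→h: h is gray → back edge
First back edge: e → h.

e→h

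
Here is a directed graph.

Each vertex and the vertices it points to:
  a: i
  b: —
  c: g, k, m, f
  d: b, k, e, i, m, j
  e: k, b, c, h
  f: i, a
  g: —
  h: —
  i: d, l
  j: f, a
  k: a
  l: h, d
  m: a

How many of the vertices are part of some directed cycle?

10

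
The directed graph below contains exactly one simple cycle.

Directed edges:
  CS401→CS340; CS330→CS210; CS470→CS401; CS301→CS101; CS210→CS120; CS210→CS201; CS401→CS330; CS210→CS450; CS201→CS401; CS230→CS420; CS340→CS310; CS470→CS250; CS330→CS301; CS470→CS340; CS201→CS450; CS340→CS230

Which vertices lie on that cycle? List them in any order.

CS201, CS210, CS330, CS401

DFS with gray/black marking from CS401:
CS401 gray
  CS330 gray
    CS210 gray
      CS120 gray
      CS120 black
      CS201 gray
        CS450 gray
        CS450 black
        CS201→CS401: CS401 is gray → back edge
Back edge closes the cycle CS401 → CS330 → CS210 → CS201 → CS401; its vertices are {CS201, CS210, CS330, CS401}.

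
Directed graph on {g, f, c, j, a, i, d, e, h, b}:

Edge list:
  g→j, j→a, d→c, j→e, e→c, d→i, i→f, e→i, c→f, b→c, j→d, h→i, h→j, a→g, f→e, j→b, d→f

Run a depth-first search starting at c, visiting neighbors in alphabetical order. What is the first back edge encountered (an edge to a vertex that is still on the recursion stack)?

e→c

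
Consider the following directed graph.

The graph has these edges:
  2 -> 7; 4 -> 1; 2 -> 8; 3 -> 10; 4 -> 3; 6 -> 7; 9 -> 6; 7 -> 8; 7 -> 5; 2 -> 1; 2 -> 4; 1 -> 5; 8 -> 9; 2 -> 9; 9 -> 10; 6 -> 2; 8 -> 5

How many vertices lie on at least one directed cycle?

A vertex is on a directed cycle iff it belongs to a strongly connected component of size ≥ 2 (or has a self-loop).
The vertices on cycles are {2, 6, 7, 8, 9} — 5 in total.

5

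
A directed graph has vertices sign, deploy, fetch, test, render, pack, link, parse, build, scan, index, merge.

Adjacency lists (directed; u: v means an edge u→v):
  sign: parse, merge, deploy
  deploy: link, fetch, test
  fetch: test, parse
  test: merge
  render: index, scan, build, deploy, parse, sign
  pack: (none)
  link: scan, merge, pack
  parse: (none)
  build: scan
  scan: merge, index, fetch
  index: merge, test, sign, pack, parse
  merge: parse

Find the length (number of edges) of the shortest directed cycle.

For each vertex v, BFS finds the shortest path from v back to v.
The shortest such closed walk is deploy → link → scan → index → sign → deploy, length 5.

5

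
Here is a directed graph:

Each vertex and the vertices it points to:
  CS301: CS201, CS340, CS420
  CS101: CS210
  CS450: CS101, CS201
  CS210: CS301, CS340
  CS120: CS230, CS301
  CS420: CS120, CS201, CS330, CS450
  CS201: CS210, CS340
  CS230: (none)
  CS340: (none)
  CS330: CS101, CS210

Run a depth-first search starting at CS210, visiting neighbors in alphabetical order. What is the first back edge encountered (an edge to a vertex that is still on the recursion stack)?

DFS from CS210 (visiting neighbors in alphabetical order); mark gray on enter, black on exit:
CS210 gray
  CS301 gray
    CS201 gray
      CS201→CS210: CS210 is gray → back edge
First back edge: CS201 → CS210.

CS201->CS210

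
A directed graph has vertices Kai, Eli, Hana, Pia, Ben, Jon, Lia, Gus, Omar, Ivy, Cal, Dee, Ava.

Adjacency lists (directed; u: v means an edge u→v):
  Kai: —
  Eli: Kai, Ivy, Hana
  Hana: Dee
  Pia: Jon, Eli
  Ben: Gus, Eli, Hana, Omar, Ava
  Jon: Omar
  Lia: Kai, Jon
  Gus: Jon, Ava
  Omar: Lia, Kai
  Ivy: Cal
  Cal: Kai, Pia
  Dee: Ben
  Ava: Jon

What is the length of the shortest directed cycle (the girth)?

3

For each vertex v, BFS finds the shortest path from v back to v.
The shortest such closed walk is Dee → Ben → Hana → Dee, length 3.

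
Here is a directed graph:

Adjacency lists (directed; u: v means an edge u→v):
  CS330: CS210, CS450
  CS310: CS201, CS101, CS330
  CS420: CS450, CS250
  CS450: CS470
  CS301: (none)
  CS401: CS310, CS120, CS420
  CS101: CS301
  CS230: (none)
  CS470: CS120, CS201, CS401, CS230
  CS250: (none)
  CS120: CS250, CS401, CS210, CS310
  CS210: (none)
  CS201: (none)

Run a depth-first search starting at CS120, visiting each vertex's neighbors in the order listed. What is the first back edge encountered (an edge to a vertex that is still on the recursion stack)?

CS470→CS120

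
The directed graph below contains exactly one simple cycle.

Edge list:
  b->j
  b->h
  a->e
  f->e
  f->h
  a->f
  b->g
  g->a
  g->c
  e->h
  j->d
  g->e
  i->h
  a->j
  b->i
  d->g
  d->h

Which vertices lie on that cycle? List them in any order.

a, d, g, j

DFS with gray/black marking from g:
g gray
  e gray
    h gray
    h black
  e black
  a gray
    j gray
      d gray
        d→h: h black — skip
        d→g: g is gray → back edge
Back edge closes the cycle g → a → j → d → g; its vertices are {a, d, g, j}.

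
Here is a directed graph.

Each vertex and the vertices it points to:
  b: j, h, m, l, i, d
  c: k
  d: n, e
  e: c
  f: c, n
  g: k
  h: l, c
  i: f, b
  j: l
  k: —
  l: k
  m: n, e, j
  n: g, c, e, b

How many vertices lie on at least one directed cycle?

6

A vertex is on a directed cycle iff it belongs to a strongly connected component of size ≥ 2 (or has a self-loop).
The vertices on cycles are {b, d, f, i, m, n} — 6 in total.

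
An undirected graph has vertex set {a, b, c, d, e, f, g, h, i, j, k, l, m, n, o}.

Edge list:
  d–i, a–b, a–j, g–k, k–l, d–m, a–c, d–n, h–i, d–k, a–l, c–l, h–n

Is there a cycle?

DFS, tracking each vertex's parent; an edge to a visited non-parent vertex closes a cycle.
Start from c:
visit c (parent –)
  visit l (parent c)
    visit k (parent l)
      visit d (parent k)
        visit m (parent d)
          m–d: parent, skip
        visit n (parent d)
          visit h (parent n)
            visit i (parent h)
              i–h: parent, skip
              i–d: d visited and ≠ parent → cycle
Cycle: d – n – h – i – d.

Yes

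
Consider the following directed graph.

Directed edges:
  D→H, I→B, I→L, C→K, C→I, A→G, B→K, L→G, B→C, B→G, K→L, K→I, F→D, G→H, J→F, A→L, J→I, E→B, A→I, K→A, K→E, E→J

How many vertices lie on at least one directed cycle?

A vertex is on a directed cycle iff it belongs to a strongly connected component of size ≥ 2 (or has a self-loop).
The vertices on cycles are {A, B, C, E, I, J, K} — 7 in total.

7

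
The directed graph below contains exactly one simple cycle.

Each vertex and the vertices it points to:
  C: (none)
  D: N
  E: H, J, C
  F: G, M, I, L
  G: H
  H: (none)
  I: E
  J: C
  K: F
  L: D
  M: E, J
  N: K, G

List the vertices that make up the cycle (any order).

D, F, K, L, N

DFS with gray/black marking from F:
F gray
  G gray
    H gray
    H black
  G black
  M gray
    E gray
      E→H: H black — skip
      J gray
        C gray
        C black
      J black
      E→C: C black — skip
    E black
    M→J: J black — skip
  M black
  I gray
    I→E: E black — skip
  I black
  L gray
    D gray
      N gray
        K gray
          K→F: F is gray → back edge
Back edge closes the cycle F → L → D → N → K → F; its vertices are {D, F, K, L, N}.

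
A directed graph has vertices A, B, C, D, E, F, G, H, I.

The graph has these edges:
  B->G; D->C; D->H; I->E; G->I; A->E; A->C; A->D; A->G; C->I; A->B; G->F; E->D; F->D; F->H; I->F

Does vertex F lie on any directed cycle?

Yes

F is on a cycle iff F can reach itself via ≥1 edge.
F → D → C → I → F — yes.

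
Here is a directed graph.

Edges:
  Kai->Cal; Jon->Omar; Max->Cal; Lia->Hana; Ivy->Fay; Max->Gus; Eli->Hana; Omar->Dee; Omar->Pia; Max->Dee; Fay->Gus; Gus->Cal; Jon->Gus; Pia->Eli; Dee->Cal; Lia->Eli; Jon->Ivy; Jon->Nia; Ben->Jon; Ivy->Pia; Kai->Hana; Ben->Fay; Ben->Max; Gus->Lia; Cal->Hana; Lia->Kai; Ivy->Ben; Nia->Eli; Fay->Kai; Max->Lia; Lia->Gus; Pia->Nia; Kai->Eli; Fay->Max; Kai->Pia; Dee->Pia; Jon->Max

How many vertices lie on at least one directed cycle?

5

A vertex is on a directed cycle iff it belongs to a strongly connected component of size ≥ 2 (or has a self-loop).
The vertices on cycles are {Ben, Gus, Ivy, Jon, Lia} — 5 in total.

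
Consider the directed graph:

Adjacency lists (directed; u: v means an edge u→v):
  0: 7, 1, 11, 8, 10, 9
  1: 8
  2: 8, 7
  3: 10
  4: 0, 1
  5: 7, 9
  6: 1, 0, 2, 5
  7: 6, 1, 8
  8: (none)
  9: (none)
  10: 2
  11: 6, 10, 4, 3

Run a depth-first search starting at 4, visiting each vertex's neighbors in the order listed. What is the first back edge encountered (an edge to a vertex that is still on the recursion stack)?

6->0

DFS from 4 (visiting each vertex's neighbors in the order listed); mark gray on enter, black on exit:
4 gray
  0 gray
    7 gray
      6 gray
        1 gray
          8 gray
          8 black
        1 black
        6→0: 0 is gray → back edge
First back edge: 6 → 0.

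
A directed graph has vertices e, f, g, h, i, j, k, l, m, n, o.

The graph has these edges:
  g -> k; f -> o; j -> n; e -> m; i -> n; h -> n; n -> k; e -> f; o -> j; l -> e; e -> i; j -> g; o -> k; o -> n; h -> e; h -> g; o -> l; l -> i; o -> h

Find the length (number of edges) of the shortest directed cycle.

4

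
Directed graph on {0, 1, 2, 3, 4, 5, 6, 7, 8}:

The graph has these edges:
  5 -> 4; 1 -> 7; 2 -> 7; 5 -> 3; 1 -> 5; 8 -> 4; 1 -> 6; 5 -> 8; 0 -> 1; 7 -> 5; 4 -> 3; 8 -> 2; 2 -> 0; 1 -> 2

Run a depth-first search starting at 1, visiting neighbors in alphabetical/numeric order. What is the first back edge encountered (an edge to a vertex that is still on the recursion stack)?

DFS from 1 (visiting neighbors in alphabetical/numeric order); mark gray on enter, black on exit:
1 gray
  2 gray
    0 gray
      0→1: 1 is gray → back edge
First back edge: 0 → 1.

0→1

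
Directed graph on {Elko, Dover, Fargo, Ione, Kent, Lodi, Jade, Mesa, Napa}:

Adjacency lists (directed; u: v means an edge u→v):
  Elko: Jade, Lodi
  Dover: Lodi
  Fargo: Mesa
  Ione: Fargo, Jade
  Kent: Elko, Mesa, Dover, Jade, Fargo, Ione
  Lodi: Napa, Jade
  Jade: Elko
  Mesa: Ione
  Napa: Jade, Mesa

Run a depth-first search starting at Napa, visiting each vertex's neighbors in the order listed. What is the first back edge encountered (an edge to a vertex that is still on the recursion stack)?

DFS from Napa (visiting each vertex's neighbors in the order listed); mark gray on enter, black on exit:
Napa gray
  Jade gray
    Elko gray
      Elko→Jade: Jade is gray → back edge
First back edge: Elko → Jade.

Elko→Jade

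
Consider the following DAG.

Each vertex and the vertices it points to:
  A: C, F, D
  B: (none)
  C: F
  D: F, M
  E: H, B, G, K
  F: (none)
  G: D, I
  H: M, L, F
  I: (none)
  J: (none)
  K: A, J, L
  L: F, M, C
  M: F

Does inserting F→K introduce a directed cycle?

Yes

Adding F→K creates a cycle iff K can already reach F.
Path from K: K → A → F.
So K → … → F → K is a cycle.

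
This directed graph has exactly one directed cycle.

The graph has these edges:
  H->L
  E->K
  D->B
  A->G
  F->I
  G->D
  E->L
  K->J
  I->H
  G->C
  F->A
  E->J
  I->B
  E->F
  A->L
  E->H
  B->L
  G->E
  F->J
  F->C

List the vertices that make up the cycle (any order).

A, E, F, G

DFS with gray/black marking from G:
G gray
  E gray
    H gray
      L gray
      L black
    H black
    E→L: L black — skip
    F gray
      A gray
        A→L: L black — skip
        A→G: G is gray → back edge
Back edge closes the cycle G → E → F → A → G; its vertices are {A, E, F, G}.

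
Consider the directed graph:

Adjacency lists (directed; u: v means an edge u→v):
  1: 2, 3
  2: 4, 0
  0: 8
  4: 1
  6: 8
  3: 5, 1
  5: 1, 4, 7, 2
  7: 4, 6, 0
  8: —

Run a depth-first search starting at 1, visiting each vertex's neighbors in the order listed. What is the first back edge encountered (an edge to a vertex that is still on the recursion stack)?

DFS from 1 (visiting each vertex's neighbors in the order listed); mark gray on enter, black on exit:
1 gray
  2 gray
    4 gray
      4→1: 1 is gray → back edge
First back edge: 4 → 1.

4->1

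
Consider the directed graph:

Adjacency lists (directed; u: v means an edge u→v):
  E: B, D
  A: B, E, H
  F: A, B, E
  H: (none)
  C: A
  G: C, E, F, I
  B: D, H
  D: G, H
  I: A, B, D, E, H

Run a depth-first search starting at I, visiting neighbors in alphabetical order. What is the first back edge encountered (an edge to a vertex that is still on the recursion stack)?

DFS from I (visiting neighbors in alphabetical order); mark gray on enter, black on exit:
I gray
  A gray
    B gray
      D gray
        G gray
          C gray
            C→A: A is gray → back edge
First back edge: C → A.

C->A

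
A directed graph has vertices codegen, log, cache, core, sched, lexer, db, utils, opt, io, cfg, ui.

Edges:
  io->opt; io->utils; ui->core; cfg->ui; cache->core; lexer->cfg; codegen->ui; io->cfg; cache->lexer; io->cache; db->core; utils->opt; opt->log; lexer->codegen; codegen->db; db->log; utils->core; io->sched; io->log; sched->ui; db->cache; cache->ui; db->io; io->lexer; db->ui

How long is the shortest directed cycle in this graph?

4

For each vertex v, BFS finds the shortest path from v back to v.
The shortest such closed walk is db → cache → lexer → codegen → db, length 4.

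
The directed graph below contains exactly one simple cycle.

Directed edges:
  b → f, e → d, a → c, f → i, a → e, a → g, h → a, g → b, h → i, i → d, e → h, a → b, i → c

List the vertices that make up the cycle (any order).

a, e, h

DFS with gray/black marking from h:
h gray
  i gray
    d gray
    d black
    c gray
    c black
  i black
  a gray
    a→c: c black — skip
    g gray
      b gray
        f gray
          f→i: i black — skip
        f black
      b black
    g black
    e gray
      e→d: d black — skip
      e→h: h is gray → back edge
Back edge closes the cycle h → a → e → h; its vertices are {a, e, h}.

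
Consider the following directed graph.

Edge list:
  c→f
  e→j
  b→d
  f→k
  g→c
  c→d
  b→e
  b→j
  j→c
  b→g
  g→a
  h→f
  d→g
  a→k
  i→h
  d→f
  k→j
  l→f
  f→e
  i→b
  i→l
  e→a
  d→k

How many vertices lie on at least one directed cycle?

8

A vertex is on a directed cycle iff it belongs to a strongly connected component of size ≥ 2 (or has a self-loop).
The vertices on cycles are {a, c, d, e, f, g, j, k} — 8 in total.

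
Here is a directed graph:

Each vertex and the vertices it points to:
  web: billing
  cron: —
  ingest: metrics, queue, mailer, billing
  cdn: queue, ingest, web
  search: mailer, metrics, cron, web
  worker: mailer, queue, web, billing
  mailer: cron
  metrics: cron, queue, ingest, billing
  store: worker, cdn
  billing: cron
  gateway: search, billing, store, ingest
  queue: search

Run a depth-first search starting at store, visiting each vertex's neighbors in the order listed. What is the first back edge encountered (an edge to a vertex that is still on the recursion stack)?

DFS from store (visiting each vertex's neighbors in the order listed); mark gray on enter, black on exit:
store gray
  worker gray
    mailer gray
      cron gray
      cron black
    mailer black
    queue gray
      search gray
        search→mailer: mailer black — skip
        metrics gray
          metrics→cron: cron black — skip
          metrics→queue: queue is gray → back edge
First back edge: metrics → queue.

metrics->queue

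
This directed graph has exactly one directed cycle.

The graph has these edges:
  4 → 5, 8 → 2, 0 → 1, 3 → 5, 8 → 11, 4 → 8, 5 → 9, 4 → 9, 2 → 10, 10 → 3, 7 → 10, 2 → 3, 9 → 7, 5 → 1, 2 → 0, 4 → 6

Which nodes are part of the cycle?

3, 5, 7, 9, 10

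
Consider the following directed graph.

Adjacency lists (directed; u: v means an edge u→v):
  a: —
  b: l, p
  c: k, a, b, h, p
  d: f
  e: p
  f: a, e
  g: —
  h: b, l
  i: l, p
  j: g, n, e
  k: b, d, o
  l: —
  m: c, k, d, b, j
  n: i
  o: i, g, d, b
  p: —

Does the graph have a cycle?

DFS with white/gray/black marking, starting from e:
e gray
  p gray
  p black
e black
a gray
a black
b gray
  l gray
  l black
  b→p: p black — skip
b black
c gray
  k gray
    k→b: b black — skip
    d gray
      f gray
        f→a: a black — skip
        f→e: e black — skip
      f black
    d black
    o gray
      i gray
        i→l: l black — skip
        i→p: p black — skip
      i black
      g gray
      g black
      o→d: d black — skip
      o→b: b black — skip
    o black
  k black
  c→a: a black — skip
  c→b: b black — skip
  h gray
    h→b: b black — skip
    h→l: l black — skip
  h black
  c→p: p black — skip
c black
j gray
  j→g: g black — skip
  n gray
    n→i: i black — skip
  n black
  j→e: e black — skip
j black
m gray
  m→c: c black — skip
  m→k: k black — skip
  m→d: d black — skip
  m→b: b black — skip
  m→j: j black — skip
m black
Every edge goes to a white or black vertex — no back edge, so the graph is acyclic.

No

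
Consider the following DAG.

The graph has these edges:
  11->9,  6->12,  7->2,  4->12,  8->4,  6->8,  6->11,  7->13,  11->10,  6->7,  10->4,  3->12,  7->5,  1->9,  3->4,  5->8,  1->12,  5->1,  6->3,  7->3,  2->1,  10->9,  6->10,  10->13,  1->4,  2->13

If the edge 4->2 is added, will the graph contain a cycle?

Adding 4→2 creates a cycle iff 2 can already reach 4.
Path from 2: 2 → 1 → 4.
So 2 → … → 4 → 2 is a cycle.

Yes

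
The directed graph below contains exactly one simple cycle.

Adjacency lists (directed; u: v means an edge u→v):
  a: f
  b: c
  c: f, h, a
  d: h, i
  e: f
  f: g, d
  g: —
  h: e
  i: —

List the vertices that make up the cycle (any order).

d, e, f, h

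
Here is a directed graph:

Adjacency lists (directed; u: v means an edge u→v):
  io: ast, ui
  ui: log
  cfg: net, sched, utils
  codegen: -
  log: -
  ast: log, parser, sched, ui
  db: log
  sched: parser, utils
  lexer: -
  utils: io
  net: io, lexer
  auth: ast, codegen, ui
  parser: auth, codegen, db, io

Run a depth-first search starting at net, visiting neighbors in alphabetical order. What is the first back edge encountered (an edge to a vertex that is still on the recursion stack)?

auth->ast

DFS from net (visiting neighbors in alphabetical order); mark gray on enter, black on exit:
net gray
  io gray
    ast gray
      log gray
      log black
      parser gray
        auth gray
          auth→ast: ast is gray → back edge
First back edge: auth → ast.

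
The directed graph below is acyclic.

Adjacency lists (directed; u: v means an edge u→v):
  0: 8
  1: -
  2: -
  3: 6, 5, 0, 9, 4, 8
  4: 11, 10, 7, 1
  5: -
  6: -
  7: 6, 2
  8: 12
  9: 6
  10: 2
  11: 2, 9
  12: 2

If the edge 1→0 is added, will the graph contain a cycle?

No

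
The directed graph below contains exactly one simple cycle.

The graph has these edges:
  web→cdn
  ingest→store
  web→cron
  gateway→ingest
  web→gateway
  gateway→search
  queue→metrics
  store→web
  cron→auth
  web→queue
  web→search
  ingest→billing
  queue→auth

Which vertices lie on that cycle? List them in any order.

web, store, ingest, gateway

DFS with gray/black marking from store:
store gray
  web gray
    gateway gray
      ingest gray
        ingest→store: store is gray → back edge
Back edge closes the cycle store → web → gateway → ingest → store; its vertices are {web, store, ingest, gateway}.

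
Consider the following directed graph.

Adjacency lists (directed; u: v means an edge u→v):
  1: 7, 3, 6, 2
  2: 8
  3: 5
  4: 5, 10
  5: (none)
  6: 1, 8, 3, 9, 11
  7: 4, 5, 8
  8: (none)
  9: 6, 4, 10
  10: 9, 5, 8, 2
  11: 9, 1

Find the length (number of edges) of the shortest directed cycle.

For each vertex v, BFS finds the shortest path from v back to v.
The shortest such closed walk is 1 → 6 → 1, length 2.

2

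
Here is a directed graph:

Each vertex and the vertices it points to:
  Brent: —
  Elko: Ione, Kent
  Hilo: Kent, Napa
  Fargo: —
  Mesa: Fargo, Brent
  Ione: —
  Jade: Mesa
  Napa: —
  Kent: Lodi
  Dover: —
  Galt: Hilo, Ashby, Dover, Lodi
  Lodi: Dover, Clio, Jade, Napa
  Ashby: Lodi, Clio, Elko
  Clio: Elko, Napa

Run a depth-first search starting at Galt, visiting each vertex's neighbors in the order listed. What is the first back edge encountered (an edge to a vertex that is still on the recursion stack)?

DFS from Galt (visiting each vertex's neighbors in the order listed); mark gray on enter, black on exit:
Galt gray
  Hilo gray
    Kent gray
      Lodi gray
        Dover gray
        Dover black
        Clio gray
          Elko gray
            Ione gray
            Ione black
            Elko→Kent: Kent is gray → back edge
First back edge: Elko → Kent.

Elko->Kent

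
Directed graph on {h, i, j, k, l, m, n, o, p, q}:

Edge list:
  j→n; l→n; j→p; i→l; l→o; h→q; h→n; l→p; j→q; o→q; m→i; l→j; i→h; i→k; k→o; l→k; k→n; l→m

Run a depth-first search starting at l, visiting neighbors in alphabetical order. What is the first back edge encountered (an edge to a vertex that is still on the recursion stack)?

i->l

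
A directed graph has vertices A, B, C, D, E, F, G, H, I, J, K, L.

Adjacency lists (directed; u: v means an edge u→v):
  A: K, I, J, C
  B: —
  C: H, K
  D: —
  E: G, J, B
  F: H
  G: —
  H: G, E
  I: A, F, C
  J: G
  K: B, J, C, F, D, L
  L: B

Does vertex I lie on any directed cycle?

I is on a cycle iff I can reach itself via ≥1 edge.
I → A → I — yes.

Yes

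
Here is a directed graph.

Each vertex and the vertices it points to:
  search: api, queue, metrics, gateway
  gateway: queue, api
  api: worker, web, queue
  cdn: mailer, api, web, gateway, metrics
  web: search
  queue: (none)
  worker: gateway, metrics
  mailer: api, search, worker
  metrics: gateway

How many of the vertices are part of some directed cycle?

6

A vertex is on a directed cycle iff it belongs to a strongly connected component of size ≥ 2 (or has a self-loop).
The vertices on cycles are {api, web, search, worker, gateway, metrics} — 6 in total.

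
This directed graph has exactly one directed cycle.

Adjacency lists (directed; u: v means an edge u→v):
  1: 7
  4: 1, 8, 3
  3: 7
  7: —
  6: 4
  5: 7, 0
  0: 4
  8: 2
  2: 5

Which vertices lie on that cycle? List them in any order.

0, 2, 4, 5, 8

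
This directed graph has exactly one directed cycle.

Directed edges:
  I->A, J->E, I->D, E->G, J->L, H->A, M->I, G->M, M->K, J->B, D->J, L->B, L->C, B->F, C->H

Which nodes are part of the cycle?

DFS with gray/black marking from D:
D gray
  J gray
    E gray
      G gray
        M gray
          K gray
          K black
          I gray
            A gray
            A black
            I→D: D is gray → back edge
Back edge closes the cycle D → J → E → G → M → I → D; its vertices are {D, E, G, I, J, M}.

D, E, G, I, J, M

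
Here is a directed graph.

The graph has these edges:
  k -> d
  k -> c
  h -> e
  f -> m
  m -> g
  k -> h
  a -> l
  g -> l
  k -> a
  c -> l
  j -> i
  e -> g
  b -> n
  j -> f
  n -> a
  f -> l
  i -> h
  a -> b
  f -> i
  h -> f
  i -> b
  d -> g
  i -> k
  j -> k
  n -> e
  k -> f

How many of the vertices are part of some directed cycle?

A vertex is on a directed cycle iff it belongs to a strongly connected component of size ≥ 2 (or has a self-loop).
The vertices on cycles are {a, b, f, h, i, k, n} — 7 in total.

7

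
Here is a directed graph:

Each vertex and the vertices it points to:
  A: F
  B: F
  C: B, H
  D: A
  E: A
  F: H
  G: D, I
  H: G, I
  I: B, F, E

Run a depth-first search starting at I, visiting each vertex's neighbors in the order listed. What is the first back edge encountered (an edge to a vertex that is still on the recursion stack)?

A->F

DFS from I (visiting each vertex's neighbors in the order listed); mark gray on enter, black on exit:
I gray
  B gray
    F gray
      H gray
        G gray
          D gray
            A gray
              A→F: F is gray → back edge
First back edge: A → F.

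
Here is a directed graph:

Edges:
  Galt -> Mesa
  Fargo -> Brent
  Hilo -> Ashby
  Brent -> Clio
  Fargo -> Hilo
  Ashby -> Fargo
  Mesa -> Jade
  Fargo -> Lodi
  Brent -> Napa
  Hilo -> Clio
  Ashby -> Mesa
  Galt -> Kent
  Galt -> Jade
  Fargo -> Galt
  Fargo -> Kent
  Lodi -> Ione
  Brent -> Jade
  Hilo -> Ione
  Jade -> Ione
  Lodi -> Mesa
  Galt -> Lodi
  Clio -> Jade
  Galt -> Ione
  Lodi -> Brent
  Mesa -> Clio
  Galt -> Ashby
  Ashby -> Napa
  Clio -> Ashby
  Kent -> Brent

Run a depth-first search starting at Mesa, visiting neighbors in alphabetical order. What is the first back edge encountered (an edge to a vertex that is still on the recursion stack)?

Brent→Clio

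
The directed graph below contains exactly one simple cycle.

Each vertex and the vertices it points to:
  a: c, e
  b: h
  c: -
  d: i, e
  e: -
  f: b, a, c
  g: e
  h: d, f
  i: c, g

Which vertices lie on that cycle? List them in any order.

b, f, h

DFS with gray/black marking from h:
h gray
  d gray
    i gray
      c gray
      c black
      g gray
        e gray
        e black
      g black
    i black
    d→e: e black — skip
  d black
  f gray
    b gray
      b→h: h is gray → back edge
Back edge closes the cycle h → f → b → h; its vertices are {b, f, h}.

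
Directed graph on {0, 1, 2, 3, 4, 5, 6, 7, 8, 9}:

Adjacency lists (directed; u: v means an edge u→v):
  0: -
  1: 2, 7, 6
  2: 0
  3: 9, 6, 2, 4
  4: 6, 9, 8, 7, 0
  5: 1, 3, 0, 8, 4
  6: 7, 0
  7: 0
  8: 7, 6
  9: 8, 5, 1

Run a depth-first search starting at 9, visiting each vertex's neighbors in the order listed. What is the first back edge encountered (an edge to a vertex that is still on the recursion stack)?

3→9

DFS from 9 (visiting each vertex's neighbors in the order listed); mark gray on enter, black on exit:
9 gray
  8 gray
    7 gray
      0 gray
      0 black
    7 black
    6 gray
      6→7: 7 black — skip
      6→0: 0 black — skip
    6 black
  8 black
  5 gray
    1 gray
      2 gray
        2→0: 0 black — skip
      2 black
      1→7: 7 black — skip
      1→6: 6 black — skip
    1 black
    3 gray
      3→9: 9 is gray → back edge
First back edge: 3 → 9.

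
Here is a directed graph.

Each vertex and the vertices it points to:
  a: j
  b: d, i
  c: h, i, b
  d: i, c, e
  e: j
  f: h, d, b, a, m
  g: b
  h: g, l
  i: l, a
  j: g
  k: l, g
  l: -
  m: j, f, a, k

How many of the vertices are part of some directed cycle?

11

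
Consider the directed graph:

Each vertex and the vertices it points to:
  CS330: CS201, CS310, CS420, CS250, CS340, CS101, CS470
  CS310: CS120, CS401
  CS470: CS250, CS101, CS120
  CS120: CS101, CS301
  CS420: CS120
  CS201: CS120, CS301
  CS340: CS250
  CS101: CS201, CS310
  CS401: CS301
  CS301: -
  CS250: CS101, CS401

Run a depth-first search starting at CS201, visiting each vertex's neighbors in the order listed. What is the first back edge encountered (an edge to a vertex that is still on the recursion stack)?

CS101->CS201

DFS from CS201 (visiting each vertex's neighbors in the order listed); mark gray on enter, black on exit:
CS201 gray
  CS120 gray
    CS101 gray
      CS101→CS201: CS201 is gray → back edge
First back edge: CS101 → CS201.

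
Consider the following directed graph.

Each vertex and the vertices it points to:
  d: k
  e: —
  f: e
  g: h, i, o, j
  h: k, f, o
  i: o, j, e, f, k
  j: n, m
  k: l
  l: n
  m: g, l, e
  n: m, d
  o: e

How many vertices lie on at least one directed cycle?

A vertex is on a directed cycle iff it belongs to a strongly connected component of size ≥ 2 (or has a self-loop).
The vertices on cycles are {d, g, h, i, j, k, l, m, n} — 9 in total.

9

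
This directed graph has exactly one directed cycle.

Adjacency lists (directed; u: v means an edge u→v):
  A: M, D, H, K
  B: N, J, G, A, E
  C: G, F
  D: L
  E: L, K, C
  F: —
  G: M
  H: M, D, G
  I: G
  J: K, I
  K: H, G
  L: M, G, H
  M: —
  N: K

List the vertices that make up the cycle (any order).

D, H, L

DFS with gray/black marking from D:
D gray
  L gray
    M gray
    M black
    G gray
      G→M: M black — skip
    G black
    H gray
      H→M: M black — skip
      H→D: D is gray → back edge
Back edge closes the cycle D → L → H → D; its vertices are {D, H, L}.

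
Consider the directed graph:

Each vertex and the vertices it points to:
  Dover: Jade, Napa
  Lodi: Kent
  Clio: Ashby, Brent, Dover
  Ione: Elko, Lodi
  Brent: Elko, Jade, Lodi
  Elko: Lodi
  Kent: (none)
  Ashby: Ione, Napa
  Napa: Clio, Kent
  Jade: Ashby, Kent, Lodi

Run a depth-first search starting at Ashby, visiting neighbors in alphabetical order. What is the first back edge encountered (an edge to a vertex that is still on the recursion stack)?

Clio→Ashby

DFS from Ashby (visiting neighbors in alphabetical order); mark gray on enter, black on exit:
Ashby gray
  Ione gray
    Elko gray
      Lodi gray
        Kent gray
        Kent black
      Lodi black
    Elko black
    Ione→Lodi: Lodi black — skip
  Ione black
  Napa gray
    Clio gray
      Clio→Ashby: Ashby is gray → back edge
First back edge: Clio → Ashby.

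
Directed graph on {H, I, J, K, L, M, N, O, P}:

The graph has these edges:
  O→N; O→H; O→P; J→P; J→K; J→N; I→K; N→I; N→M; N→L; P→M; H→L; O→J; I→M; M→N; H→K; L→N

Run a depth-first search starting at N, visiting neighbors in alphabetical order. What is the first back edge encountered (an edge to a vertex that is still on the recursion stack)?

M→N

DFS from N (visiting neighbors in alphabetical order); mark gray on enter, black on exit:
N gray
  I gray
    K gray
    K black
    M gray
      M→N: N is gray → back edge
First back edge: M → N.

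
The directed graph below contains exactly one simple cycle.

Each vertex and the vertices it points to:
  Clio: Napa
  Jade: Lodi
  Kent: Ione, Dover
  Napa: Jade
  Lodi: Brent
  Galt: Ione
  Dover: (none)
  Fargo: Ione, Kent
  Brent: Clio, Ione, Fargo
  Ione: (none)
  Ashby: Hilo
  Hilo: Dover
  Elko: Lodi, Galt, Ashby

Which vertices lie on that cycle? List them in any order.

DFS with gray/black marking from Lodi:
Lodi gray
  Brent gray
    Clio gray
      Napa gray
        Jade gray
          Jade→Lodi: Lodi is gray → back edge
Back edge closes the cycle Lodi → Brent → Clio → Napa → Jade → Lodi; its vertices are {Clio, Jade, Lodi, Napa, Brent}.

Clio, Jade, Lodi, Napa, Brent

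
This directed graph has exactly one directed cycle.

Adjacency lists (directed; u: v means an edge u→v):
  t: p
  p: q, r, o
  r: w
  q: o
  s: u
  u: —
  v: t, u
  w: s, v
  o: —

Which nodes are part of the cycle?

DFS with gray/black marking from p:
p gray
  q gray
    o gray
    o black
  q black
  r gray
    w gray
      s gray
        u gray
        u black
      s black
      v gray
        t gray
          t→p: p is gray → back edge
Back edge closes the cycle p → r → w → v → t → p; its vertices are {p, r, t, v, w}.

p, r, t, v, w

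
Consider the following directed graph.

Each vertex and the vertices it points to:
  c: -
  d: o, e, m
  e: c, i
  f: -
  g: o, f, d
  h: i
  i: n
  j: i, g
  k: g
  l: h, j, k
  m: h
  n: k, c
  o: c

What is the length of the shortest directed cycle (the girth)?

6

For each vertex v, BFS finds the shortest path from v back to v.
The shortest such closed walk is g → d → e → i → n → k → g, length 6.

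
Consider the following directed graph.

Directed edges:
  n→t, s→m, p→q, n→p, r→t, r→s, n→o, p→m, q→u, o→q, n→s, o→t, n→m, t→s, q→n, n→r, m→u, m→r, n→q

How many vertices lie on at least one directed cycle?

8

A vertex is on a directed cycle iff it belongs to a strongly connected component of size ≥ 2 (or has a self-loop).
The vertices on cycles are {m, n, o, p, q, r, s, t} — 8 in total.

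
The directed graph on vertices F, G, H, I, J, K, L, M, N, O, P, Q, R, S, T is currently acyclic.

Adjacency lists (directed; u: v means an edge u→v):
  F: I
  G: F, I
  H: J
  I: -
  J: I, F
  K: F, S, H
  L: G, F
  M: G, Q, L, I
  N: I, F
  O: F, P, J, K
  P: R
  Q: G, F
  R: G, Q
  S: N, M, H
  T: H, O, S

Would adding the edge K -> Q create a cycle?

Adding K→Q creates a cycle iff Q can already reach K.
Explore from Q: no path reaches K. The graph stays acyclic.

No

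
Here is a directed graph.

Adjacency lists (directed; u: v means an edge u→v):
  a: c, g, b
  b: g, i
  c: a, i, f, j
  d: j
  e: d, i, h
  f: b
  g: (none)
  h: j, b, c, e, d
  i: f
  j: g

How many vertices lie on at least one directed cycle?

7

A vertex is on a directed cycle iff it belongs to a strongly connected component of size ≥ 2 (or has a self-loop).
The vertices on cycles are {a, b, c, e, f, h, i} — 7 in total.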